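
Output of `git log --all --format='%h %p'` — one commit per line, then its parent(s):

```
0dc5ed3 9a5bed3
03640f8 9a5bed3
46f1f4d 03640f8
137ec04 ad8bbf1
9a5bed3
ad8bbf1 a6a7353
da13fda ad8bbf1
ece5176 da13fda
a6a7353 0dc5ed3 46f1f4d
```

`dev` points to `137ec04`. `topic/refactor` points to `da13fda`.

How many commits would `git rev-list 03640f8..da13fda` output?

5

Reachable from da13fda: {03640f8, 0dc5ed3, 46f1f4d, 9a5bed3, a6a7353, ad8bbf1, da13fda}.
Reachable from 03640f8: {03640f8, 9a5bed3}.
In da13fda's history but not 03640f8's: {0dc5ed3, 46f1f4d, a6a7353, ad8bbf1, da13fda} — 5 commits.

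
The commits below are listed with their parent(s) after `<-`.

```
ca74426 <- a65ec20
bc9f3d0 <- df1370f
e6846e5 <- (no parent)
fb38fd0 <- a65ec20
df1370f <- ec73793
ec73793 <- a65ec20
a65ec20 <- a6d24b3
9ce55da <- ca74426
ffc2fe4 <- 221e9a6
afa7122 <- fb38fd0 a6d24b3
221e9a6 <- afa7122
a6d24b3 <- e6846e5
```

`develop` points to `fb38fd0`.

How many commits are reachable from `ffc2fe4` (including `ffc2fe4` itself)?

Walking parent pointers from ffc2fe4: reachable set = {221e9a6, a65ec20, a6d24b3, afa7122, e6846e5, fb38fd0, ffc2fe4}.
That is 7 commits.

7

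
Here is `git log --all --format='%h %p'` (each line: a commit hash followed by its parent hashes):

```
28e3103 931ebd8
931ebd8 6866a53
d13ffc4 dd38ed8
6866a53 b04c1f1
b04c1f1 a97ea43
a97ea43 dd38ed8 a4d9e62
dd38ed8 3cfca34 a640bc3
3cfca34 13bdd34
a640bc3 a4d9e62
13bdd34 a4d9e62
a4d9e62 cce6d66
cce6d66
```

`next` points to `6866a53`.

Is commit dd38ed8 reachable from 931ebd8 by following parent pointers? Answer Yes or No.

Ancestors of 931ebd8 (commits reachable by following parents): {13bdd34, 3cfca34, 6866a53, 931ebd8, a4d9e62, a640bc3, a97ea43, b04c1f1, cce6d66, dd38ed8}.
dd38ed8 is in that set, so it is an ancestor of 931ebd8.

Yes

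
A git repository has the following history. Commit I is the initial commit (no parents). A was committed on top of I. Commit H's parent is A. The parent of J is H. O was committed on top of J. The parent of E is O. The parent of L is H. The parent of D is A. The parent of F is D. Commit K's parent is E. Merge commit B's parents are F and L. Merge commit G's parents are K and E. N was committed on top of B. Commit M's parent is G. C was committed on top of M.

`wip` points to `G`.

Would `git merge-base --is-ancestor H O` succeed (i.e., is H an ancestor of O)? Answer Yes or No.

Ancestors of O (commits reachable by following parents): {A, H, I, J, O}.
H is in that set, so it is an ancestor of O.

Yes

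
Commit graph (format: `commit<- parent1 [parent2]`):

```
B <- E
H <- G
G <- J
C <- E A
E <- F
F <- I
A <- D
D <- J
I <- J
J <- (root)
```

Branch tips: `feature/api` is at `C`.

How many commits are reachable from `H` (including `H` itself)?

Walking parent pointers from H: reachable set = {G, H, J}.
That is 3 commits.

3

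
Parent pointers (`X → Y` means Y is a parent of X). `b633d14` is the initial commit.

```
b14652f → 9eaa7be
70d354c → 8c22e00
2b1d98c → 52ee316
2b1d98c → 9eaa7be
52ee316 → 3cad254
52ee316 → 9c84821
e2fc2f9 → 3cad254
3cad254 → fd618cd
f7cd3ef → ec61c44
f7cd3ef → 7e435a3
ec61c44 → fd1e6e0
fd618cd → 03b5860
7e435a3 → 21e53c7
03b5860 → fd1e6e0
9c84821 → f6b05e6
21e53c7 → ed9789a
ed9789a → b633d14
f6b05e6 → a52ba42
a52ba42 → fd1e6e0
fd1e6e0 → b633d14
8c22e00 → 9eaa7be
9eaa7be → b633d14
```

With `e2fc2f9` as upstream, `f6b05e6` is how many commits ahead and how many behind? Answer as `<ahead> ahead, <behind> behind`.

Reachable from f6b05e6: {a52ba42, b633d14, f6b05e6, fd1e6e0}.
Reachable from e2fc2f9: {03b5860, 3cad254, b633d14, e2fc2f9, fd1e6e0, fd618cd}.
Only in f6b05e6's history (ahead): {a52ba42, f6b05e6} — 2.
Only in e2fc2f9's history (behind): {03b5860, 3cad254, e2fc2f9, fd618cd} — 4.

2 ahead, 4 behind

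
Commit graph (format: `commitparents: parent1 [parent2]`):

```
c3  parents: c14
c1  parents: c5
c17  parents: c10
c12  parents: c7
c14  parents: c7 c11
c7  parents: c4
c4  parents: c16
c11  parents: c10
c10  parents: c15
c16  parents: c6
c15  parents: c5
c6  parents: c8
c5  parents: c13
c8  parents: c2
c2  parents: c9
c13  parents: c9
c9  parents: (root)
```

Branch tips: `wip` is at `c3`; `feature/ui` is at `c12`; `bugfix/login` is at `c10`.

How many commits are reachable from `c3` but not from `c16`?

9

Reachable from c3: {c10, c11, c13, c14, c15, c16, c2, c3, c4, c5, c6, c7, c8, c9}.
Reachable from c16: {c16, c2, c6, c8, c9}.
In c3's history but not c16's: {c10, c11, c13, c14, c15, c3, c4, c5, c7} — 9 commits.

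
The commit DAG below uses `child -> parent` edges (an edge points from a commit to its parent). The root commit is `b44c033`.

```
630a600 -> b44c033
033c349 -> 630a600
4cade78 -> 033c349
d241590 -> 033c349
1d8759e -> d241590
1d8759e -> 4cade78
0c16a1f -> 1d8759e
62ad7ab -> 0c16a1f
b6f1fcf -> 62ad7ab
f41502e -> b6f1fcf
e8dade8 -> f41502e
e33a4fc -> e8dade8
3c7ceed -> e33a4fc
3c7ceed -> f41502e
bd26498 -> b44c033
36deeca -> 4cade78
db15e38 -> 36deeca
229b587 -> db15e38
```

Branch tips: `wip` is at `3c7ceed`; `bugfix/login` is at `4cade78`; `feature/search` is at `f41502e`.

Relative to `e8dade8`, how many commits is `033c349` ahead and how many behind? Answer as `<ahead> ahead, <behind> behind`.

Reachable from 033c349: {033c349, 630a600, b44c033}.
Reachable from e8dade8: {033c349, 0c16a1f, 1d8759e, 4cade78, 62ad7ab, 630a600, b44c033, b6f1fcf, d241590, e8dade8, f41502e}.
Only in 033c349's history (ahead): {} — 0.
Only in e8dade8's history (behind): {0c16a1f, 1d8759e, 4cade78, 62ad7ab, b6f1fcf, d241590, e8dade8, f41502e} — 8.

0 ahead, 8 behind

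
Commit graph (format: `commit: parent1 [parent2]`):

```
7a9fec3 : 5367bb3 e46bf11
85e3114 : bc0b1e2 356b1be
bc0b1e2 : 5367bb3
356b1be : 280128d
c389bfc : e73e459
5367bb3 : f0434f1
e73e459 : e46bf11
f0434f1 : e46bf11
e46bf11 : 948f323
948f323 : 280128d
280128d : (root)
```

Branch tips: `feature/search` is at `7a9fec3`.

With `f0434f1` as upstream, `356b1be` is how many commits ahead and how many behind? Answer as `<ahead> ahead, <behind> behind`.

Reachable from 356b1be: {280128d, 356b1be}.
Reachable from f0434f1: {280128d, 948f323, e46bf11, f0434f1}.
Only in 356b1be's history (ahead): {356b1be} — 1.
Only in f0434f1's history (behind): {948f323, e46bf11, f0434f1} — 3.

1 ahead, 3 behind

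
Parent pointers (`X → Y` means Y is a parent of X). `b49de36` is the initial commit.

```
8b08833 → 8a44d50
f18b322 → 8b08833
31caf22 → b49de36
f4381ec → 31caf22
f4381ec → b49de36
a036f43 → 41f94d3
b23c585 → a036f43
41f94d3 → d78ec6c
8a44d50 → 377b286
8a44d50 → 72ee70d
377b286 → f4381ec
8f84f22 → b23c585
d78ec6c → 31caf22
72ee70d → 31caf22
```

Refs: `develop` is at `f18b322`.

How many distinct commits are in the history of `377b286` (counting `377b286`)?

Walking parent pointers from 377b286: reachable set = {31caf22, 377b286, b49de36, f4381ec}.
That is 4 commits.

4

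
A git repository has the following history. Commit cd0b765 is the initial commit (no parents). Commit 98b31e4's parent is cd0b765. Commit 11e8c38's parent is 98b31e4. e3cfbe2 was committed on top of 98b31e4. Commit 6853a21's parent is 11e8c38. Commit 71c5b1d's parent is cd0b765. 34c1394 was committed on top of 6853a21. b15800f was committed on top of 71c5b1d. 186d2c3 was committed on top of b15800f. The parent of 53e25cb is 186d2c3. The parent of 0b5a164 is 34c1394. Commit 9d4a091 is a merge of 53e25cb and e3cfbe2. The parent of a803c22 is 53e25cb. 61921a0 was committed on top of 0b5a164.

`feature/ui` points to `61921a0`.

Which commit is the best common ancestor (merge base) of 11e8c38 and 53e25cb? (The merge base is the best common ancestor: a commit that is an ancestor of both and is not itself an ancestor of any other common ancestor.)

cd0b765

Ancestors of 11e8c38: {11e8c38, 98b31e4, cd0b765}.
Ancestors of 53e25cb: {186d2c3, 53e25cb, 71c5b1d, b15800f, cd0b765}.
Common ancestors: {cd0b765}.
The only common ancestor is cd0b765, so it is the merge base.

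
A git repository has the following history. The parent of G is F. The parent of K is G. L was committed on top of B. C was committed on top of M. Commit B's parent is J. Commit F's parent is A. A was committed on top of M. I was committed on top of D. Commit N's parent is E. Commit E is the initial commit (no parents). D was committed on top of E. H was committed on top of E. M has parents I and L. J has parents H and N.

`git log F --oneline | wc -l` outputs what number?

Walking parent pointers from F: reachable set = {A, B, D, E, F, H, I, J, L, M, N}.
That is 11 commits.

11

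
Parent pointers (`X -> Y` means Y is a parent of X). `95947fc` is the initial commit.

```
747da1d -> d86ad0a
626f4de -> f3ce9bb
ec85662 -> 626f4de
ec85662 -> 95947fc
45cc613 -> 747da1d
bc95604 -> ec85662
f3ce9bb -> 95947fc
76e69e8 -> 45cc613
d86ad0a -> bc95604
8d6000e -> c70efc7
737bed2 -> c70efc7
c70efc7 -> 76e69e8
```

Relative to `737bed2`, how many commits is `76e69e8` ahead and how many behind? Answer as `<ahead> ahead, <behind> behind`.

0 ahead, 2 behind

Reachable from 76e69e8: {45cc613, 626f4de, 747da1d, 76e69e8, 95947fc, bc95604, d86ad0a, ec85662, f3ce9bb}.
Reachable from 737bed2: {45cc613, 626f4de, 737bed2, 747da1d, 76e69e8, 95947fc, bc95604, c70efc7, d86ad0a, ec85662, f3ce9bb}.
Only in 76e69e8's history (ahead): {} — 0.
Only in 737bed2's history (behind): {737bed2, c70efc7} — 2.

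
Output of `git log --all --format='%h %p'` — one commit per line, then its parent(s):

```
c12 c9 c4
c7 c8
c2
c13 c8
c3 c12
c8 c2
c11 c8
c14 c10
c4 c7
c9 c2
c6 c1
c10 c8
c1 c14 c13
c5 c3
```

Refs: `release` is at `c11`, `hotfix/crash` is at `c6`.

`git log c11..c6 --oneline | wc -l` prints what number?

Reachable from c6: {c1, c10, c13, c14, c2, c6, c8}.
Reachable from c11: {c11, c2, c8}.
In c6's history but not c11's: {c1, c10, c13, c14, c6} — 5 commits.

5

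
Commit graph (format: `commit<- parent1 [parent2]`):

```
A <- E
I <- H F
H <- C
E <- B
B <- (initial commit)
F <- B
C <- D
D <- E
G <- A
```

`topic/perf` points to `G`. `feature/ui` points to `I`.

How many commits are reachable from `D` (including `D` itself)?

Walking parent pointers from D: reachable set = {B, D, E}.
That is 3 commits.

3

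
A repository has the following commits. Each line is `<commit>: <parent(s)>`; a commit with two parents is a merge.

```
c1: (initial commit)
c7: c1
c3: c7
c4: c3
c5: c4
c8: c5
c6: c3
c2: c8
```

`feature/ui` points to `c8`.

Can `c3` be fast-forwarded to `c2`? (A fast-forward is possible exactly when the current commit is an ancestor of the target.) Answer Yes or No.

A fast-forward from c3 to c2 is possible iff c3 is an ancestor of c2.
Ancestors of c2: {c1, c2, c3, c4, c5, c7, c8}.
c3 is among them, so fast-forward is possible.

Yes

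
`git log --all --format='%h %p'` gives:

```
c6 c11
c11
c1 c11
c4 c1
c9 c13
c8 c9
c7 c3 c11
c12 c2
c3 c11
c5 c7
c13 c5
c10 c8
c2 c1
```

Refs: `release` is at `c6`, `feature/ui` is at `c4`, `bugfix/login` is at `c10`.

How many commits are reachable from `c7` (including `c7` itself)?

Walking parent pointers from c7: reachable set = {c11, c3, c7}.
That is 3 commits.

3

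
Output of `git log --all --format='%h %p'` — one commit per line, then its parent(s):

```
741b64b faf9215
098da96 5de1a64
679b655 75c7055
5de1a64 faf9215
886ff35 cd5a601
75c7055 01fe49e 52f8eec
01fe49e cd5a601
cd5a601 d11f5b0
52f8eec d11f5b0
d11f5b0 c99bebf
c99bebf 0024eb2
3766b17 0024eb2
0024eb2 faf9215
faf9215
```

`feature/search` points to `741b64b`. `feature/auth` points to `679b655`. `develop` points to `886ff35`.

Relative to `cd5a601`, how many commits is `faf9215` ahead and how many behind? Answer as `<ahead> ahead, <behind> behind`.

Reachable from faf9215: {faf9215}.
Reachable from cd5a601: {0024eb2, c99bebf, cd5a601, d11f5b0, faf9215}.
Only in faf9215's history (ahead): {} — 0.
Only in cd5a601's history (behind): {0024eb2, c99bebf, cd5a601, d11f5b0} — 4.

0 ahead, 4 behind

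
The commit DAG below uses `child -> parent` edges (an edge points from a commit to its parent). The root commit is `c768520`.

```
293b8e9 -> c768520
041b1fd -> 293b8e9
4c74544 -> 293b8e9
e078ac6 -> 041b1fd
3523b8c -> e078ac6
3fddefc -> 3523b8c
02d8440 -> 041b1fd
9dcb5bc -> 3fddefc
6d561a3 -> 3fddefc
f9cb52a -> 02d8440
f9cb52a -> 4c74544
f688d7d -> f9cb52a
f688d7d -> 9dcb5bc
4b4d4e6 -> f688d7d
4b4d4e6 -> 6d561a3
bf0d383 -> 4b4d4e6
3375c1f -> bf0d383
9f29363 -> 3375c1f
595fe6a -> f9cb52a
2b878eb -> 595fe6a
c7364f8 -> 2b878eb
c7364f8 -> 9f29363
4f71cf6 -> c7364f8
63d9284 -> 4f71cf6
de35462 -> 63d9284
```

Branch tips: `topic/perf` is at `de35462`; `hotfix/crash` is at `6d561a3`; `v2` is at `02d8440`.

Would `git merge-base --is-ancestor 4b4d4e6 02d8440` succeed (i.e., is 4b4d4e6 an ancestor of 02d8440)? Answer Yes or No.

Ancestors of 02d8440: {02d8440, 041b1fd, 293b8e9, c768520}.
4b4d4e6 is not in that set, so it is not an ancestor of 02d8440.

No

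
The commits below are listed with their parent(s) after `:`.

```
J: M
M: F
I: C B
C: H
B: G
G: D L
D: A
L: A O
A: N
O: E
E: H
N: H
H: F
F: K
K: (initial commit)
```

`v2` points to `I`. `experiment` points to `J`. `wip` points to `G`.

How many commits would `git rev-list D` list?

6

Walking parent pointers from D: reachable set = {A, D, F, H, K, N}.
That is 6 commits.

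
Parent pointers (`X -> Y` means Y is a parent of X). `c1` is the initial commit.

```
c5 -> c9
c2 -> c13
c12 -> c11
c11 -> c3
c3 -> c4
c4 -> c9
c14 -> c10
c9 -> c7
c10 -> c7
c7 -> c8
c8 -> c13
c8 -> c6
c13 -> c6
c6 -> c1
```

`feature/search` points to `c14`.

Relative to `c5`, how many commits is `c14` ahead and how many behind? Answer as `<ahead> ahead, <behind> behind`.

2 ahead, 2 behind

Reachable from c14: {c1, c10, c13, c14, c6, c7, c8}.
Reachable from c5: {c1, c13, c5, c6, c7, c8, c9}.
Only in c14's history (ahead): {c10, c14} — 2.
Only in c5's history (behind): {c5, c9} — 2.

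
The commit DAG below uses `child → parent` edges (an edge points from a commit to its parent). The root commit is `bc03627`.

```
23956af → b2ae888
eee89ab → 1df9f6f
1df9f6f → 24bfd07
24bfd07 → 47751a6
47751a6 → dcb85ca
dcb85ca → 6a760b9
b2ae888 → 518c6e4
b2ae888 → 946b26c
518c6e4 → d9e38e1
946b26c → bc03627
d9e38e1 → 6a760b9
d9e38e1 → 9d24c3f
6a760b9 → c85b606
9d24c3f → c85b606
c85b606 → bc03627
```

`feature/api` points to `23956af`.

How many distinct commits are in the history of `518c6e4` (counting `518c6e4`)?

Walking parent pointers from 518c6e4: reachable set = {518c6e4, 6a760b9, 9d24c3f, bc03627, c85b606, d9e38e1}.
That is 6 commits.

6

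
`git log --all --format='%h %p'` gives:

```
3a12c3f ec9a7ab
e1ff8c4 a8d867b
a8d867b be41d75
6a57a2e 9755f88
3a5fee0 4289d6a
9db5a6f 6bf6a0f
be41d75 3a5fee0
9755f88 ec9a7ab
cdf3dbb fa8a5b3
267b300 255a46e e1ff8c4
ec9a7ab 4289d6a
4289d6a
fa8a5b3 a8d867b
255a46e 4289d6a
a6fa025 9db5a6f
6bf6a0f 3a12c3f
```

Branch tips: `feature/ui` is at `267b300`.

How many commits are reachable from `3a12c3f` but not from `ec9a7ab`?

Reachable from 3a12c3f: {3a12c3f, 4289d6a, ec9a7ab}.
Reachable from ec9a7ab: {4289d6a, ec9a7ab}.
In 3a12c3f's history but not ec9a7ab's: {3a12c3f} — 1 commit.

1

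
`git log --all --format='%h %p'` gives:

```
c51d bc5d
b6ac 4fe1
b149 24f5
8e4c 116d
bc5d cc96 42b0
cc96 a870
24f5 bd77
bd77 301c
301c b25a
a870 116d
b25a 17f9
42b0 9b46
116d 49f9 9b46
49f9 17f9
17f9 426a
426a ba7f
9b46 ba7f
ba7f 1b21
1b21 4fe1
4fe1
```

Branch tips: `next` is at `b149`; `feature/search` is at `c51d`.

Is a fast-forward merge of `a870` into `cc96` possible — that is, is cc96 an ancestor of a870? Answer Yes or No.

A fast-forward from cc96 to a870 is possible iff cc96 is an ancestor of a870.
Ancestors of a870: {116d, 17f9, 1b21, 426a, 49f9, 4fe1, 9b46, a870, ba7f}.
cc96 is not among them, so fast-forward is not possible.

No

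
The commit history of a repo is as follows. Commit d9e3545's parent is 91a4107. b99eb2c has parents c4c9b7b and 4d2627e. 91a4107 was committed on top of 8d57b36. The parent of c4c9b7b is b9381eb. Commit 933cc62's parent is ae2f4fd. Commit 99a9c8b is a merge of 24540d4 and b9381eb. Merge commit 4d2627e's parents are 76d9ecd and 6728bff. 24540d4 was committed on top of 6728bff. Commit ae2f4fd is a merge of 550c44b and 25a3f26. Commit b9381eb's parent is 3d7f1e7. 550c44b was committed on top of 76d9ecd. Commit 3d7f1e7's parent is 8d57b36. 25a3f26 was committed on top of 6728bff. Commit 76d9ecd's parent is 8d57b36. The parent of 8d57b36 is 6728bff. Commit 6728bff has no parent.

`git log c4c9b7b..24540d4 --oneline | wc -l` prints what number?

Reachable from 24540d4: {24540d4, 6728bff}.
Reachable from c4c9b7b: {3d7f1e7, 6728bff, 8d57b36, b9381eb, c4c9b7b}.
In 24540d4's history but not c4c9b7b's: {24540d4} — 1 commit.

1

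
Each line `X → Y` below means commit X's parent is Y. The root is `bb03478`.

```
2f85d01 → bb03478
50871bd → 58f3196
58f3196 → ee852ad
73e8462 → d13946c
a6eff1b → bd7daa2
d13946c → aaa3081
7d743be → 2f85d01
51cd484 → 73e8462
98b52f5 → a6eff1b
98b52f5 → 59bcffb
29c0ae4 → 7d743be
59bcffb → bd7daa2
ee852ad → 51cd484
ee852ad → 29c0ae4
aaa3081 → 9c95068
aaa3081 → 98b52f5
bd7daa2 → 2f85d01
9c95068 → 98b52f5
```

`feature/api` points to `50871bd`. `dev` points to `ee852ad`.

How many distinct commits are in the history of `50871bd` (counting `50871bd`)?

16

Walking parent pointers from 50871bd: reachable set = {29c0ae4, 2f85d01, 50871bd, 51cd484, 58f3196, 59bcffb, 73e8462, 7d743be, 98b52f5, 9c95068, a6eff1b, aaa3081, bb03478, bd7daa2, d13946c, ee852ad}.
That is 16 commits.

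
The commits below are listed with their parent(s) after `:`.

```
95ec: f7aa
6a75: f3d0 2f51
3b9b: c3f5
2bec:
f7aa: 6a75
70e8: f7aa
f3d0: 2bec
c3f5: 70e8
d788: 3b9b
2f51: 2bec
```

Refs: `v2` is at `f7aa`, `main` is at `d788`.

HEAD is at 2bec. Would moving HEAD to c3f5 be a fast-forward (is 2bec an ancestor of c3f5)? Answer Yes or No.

A fast-forward from 2bec to c3f5 is possible iff 2bec is an ancestor of c3f5.
Ancestors of c3f5: {2bec, 2f51, 6a75, 70e8, c3f5, f3d0, f7aa}.
2bec is among them, so fast-forward is possible.

Yes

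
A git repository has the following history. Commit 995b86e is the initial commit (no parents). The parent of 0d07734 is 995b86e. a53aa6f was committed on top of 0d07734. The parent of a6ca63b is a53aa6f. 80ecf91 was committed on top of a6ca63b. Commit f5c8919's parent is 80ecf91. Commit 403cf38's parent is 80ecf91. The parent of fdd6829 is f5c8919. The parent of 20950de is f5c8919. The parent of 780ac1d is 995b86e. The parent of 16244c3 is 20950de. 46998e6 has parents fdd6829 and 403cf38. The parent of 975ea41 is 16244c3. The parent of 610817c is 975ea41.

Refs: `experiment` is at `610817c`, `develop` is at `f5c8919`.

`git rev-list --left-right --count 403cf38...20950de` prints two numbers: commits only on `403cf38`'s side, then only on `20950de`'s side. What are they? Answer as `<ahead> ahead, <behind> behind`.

1 ahead, 2 behind

Reachable from 403cf38: {0d07734, 403cf38, 80ecf91, 995b86e, a53aa6f, a6ca63b}.
Reachable from 20950de: {0d07734, 20950de, 80ecf91, 995b86e, a53aa6f, a6ca63b, f5c8919}.
Only in 403cf38's history (ahead): {403cf38} — 1.
Only in 20950de's history (behind): {20950de, f5c8919} — 2.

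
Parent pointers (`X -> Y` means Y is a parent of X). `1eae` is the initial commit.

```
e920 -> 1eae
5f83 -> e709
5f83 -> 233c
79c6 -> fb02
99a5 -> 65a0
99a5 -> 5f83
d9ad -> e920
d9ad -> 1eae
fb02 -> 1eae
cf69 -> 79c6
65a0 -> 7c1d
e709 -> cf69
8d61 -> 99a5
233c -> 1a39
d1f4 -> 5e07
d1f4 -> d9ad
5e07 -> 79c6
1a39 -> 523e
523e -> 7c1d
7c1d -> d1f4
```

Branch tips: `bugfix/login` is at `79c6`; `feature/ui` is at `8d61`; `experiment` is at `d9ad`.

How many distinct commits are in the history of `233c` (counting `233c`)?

Walking parent pointers from 233c: reachable set = {1a39, 1eae, 233c, 523e, 5e07, 79c6, 7c1d, d1f4, d9ad, e920, fb02}.
That is 11 commits.

11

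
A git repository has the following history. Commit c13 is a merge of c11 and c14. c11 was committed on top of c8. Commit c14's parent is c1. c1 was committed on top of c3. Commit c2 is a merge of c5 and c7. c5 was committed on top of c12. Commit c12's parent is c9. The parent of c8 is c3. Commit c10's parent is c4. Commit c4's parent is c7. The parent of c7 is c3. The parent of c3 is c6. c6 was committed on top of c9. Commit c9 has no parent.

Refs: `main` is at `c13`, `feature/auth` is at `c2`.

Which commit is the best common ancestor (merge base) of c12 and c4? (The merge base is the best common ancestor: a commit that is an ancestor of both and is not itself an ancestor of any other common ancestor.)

Ancestors of c12: {c12, c9}.
Ancestors of c4: {c3, c4, c6, c7, c9}.
Common ancestors: {c9}.
The only common ancestor is c9, so it is the merge base.

c9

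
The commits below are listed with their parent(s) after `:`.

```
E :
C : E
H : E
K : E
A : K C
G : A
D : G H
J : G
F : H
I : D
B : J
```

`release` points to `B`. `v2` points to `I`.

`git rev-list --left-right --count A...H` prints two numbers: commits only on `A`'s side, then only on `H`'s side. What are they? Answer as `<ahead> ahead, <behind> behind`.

Reachable from A: {A, C, E, K}.
Reachable from H: {E, H}.
Only in A's history (ahead): {A, C, K} — 3.
Only in H's history (behind): {H} — 1.

3 ahead, 1 behind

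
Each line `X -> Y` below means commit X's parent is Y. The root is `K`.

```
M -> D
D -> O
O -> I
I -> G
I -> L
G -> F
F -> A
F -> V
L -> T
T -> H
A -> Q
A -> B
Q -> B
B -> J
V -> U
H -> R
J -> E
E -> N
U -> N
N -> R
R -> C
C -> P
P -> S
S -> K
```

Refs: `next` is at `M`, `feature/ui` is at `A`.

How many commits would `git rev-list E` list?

7

Walking parent pointers from E: reachable set = {C, E, K, N, P, R, S}.
That is 7 commits.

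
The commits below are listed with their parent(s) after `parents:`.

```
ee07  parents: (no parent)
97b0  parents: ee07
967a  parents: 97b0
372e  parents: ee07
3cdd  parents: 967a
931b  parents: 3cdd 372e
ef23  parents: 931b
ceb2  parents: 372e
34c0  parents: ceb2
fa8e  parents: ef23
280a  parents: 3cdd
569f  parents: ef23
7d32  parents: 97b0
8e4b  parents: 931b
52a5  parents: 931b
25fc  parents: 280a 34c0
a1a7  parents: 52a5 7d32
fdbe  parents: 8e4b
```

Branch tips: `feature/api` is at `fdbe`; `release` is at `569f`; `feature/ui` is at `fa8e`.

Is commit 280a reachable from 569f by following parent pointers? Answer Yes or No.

Ancestors of 569f: {372e, 3cdd, 569f, 931b, 967a, 97b0, ee07, ef23}.
280a is not in that set, so it is not an ancestor of 569f.

No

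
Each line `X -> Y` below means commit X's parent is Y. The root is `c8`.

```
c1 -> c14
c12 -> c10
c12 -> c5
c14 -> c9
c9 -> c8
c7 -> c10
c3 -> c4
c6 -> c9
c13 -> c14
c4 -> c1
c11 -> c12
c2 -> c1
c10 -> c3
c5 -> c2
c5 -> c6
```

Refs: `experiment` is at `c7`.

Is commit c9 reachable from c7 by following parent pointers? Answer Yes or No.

Yes

Ancestors of c7 (commits reachable by following parents): {c1, c10, c14, c3, c4, c7, c8, c9}.
c9 is in that set, so it is an ancestor of c7.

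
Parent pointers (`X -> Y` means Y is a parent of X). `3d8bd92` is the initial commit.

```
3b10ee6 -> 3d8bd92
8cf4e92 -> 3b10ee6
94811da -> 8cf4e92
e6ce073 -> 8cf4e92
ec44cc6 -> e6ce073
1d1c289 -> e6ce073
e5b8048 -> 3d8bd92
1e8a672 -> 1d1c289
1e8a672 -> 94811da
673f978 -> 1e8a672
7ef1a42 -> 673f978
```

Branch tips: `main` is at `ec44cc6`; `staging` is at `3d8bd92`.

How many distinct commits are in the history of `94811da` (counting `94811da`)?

Walking parent pointers from 94811da: reachable set = {3b10ee6, 3d8bd92, 8cf4e92, 94811da}.
That is 4 commits.

4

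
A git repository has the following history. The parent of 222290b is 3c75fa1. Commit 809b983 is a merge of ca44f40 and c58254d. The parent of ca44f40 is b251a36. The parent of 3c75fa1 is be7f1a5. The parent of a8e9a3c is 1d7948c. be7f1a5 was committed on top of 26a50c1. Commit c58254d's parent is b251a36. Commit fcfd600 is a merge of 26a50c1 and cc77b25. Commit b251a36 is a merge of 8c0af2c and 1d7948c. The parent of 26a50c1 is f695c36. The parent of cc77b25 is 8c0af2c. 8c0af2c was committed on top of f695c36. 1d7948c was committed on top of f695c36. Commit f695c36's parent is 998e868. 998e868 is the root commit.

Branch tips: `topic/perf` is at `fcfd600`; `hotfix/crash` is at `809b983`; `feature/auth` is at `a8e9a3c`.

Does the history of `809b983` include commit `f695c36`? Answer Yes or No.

Ancestors of 809b983 (commits reachable by following parents): {1d7948c, 809b983, 8c0af2c, 998e868, b251a36, c58254d, ca44f40, f695c36}.
f695c36 is in that set, so it is an ancestor of 809b983.

Yes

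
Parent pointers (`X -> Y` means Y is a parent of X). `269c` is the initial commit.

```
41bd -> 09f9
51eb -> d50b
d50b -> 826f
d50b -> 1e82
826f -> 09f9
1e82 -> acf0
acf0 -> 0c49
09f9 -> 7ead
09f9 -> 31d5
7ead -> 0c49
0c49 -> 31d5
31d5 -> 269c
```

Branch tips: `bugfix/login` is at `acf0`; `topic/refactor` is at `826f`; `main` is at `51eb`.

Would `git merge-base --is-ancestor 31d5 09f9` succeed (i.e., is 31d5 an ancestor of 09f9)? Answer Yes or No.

Ancestors of 09f9 (commits reachable by following parents): {09f9, 0c49, 269c, 31d5, 7ead}.
31d5 is in that set, so it is an ancestor of 09f9.

Yes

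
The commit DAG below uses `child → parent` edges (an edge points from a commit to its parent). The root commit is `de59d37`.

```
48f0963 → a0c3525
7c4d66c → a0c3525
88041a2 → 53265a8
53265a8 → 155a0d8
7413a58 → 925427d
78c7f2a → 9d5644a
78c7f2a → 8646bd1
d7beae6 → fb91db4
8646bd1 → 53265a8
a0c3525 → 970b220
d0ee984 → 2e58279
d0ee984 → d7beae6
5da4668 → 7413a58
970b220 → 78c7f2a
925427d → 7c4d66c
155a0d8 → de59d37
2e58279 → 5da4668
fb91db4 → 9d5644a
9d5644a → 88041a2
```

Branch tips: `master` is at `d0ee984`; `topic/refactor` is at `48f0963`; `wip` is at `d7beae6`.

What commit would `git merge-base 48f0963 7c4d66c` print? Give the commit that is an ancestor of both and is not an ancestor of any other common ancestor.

a0c3525

Ancestors of 48f0963: {155a0d8, 48f0963, 53265a8, 78c7f2a, 8646bd1, 88041a2, 970b220, 9d5644a, a0c3525, de59d37}.
Ancestors of 7c4d66c: {155a0d8, 53265a8, 78c7f2a, 7c4d66c, 8646bd1, 88041a2, 970b220, 9d5644a, a0c3525, de59d37}.
Common ancestors: {155a0d8, 53265a8, 78c7f2a, 8646bd1, 88041a2, 970b220, 9d5644a, a0c3525, de59d37}.
Among these, a0c3525 is not an ancestor of any other common ancestor — it is the merge base.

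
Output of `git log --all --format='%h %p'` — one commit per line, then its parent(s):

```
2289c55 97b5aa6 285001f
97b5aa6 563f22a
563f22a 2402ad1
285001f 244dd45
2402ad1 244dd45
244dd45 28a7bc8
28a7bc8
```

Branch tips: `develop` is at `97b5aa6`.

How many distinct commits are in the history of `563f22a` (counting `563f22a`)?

Walking parent pointers from 563f22a: reachable set = {2402ad1, 244dd45, 28a7bc8, 563f22a}.
That is 4 commits.

4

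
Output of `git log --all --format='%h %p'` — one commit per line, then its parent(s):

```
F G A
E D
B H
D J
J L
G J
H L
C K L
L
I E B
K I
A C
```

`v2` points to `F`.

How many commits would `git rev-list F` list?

Walking parent pointers from F: reachable set = {A, B, C, D, E, F, G, H, I, J, K, L}.
That is 12 commits.

12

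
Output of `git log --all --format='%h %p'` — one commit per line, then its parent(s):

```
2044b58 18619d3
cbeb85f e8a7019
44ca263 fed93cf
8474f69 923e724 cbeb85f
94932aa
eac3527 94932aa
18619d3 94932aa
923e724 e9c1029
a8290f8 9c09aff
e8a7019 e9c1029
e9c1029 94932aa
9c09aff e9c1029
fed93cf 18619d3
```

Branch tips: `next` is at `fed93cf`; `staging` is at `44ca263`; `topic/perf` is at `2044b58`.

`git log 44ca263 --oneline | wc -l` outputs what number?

4

Walking parent pointers from 44ca263: reachable set = {18619d3, 44ca263, 94932aa, fed93cf}.
That is 4 commits.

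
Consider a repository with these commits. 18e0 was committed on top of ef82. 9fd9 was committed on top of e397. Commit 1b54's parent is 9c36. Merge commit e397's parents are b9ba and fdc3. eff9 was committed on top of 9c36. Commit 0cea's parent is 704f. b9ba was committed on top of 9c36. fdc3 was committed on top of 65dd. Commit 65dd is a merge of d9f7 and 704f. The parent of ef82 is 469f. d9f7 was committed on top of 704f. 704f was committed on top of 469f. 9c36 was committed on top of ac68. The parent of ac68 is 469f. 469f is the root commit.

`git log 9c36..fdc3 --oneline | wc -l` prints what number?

Reachable from fdc3: {469f, 65dd, 704f, d9f7, fdc3}.
Reachable from 9c36: {469f, 9c36, ac68}.
In fdc3's history but not 9c36's: {65dd, 704f, d9f7, fdc3} — 4 commits.

4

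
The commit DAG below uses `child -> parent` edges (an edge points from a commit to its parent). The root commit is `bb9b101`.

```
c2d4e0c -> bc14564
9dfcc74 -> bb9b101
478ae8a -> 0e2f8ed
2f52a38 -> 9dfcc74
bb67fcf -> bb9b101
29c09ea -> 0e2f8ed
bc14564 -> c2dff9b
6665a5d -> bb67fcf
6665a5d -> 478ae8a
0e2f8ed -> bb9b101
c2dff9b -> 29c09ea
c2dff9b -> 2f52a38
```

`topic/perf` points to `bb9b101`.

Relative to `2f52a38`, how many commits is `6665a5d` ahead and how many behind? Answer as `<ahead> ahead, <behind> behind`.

Reachable from 6665a5d: {0e2f8ed, 478ae8a, 6665a5d, bb67fcf, bb9b101}.
Reachable from 2f52a38: {2f52a38, 9dfcc74, bb9b101}.
Only in 6665a5d's history (ahead): {0e2f8ed, 478ae8a, 6665a5d, bb67fcf} — 4.
Only in 2f52a38's history (behind): {2f52a38, 9dfcc74} — 2.

4 ahead, 2 behind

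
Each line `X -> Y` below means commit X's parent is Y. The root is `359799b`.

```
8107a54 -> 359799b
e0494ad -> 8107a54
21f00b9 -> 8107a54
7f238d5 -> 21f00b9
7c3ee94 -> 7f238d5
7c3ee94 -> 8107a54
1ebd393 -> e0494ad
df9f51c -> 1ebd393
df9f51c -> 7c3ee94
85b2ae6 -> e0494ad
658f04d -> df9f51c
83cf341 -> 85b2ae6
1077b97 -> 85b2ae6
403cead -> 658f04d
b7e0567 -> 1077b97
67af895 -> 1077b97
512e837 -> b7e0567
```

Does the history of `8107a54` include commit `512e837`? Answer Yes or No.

Ancestors of 8107a54: {359799b, 8107a54}.
512e837 is not in that set, so it is not an ancestor of 8107a54.

No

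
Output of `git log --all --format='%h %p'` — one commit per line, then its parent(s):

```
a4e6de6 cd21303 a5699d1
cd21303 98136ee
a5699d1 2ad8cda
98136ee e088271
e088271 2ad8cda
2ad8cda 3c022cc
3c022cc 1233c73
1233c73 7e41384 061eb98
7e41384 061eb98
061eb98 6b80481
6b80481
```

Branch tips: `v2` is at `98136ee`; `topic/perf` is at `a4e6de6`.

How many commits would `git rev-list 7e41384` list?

3

Walking parent pointers from 7e41384: reachable set = {061eb98, 6b80481, 7e41384}.
That is 3 commits.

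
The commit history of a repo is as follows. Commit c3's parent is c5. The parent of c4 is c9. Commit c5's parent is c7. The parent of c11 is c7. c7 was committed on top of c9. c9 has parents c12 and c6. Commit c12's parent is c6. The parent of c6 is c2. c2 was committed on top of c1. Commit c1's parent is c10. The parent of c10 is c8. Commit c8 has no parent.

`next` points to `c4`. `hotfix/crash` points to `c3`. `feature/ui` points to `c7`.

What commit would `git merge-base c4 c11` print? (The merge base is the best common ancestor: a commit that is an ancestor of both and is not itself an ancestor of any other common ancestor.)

c9

Ancestors of c4: {c1, c10, c12, c2, c4, c6, c8, c9}.
Ancestors of c11: {c1, c10, c11, c12, c2, c6, c7, c8, c9}.
Common ancestors: {c1, c10, c12, c2, c6, c8, c9}.
Among these, c9 is not an ancestor of any other common ancestor — it is the merge base.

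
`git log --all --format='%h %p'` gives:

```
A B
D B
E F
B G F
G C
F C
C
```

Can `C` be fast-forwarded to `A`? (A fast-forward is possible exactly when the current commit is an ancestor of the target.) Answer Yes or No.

Yes

A fast-forward from C to A is possible iff C is an ancestor of A.
Ancestors of A: {A, B, C, F, G}.
C is among them, so fast-forward is possible.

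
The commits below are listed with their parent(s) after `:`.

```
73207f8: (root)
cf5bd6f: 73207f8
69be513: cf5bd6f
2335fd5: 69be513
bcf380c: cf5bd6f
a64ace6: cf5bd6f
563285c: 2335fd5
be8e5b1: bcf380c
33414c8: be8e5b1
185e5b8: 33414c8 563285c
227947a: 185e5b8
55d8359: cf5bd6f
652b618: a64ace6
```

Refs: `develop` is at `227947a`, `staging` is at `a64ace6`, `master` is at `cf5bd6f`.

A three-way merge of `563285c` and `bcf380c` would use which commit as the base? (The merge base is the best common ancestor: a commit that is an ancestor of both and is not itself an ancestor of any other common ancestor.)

Ancestors of 563285c: {2335fd5, 563285c, 69be513, 73207f8, cf5bd6f}.
Ancestors of bcf380c: {73207f8, bcf380c, cf5bd6f}.
Common ancestors: {73207f8, cf5bd6f}.
Among these, cf5bd6f is not an ancestor of any other common ancestor — it is the merge base.

cf5bd6f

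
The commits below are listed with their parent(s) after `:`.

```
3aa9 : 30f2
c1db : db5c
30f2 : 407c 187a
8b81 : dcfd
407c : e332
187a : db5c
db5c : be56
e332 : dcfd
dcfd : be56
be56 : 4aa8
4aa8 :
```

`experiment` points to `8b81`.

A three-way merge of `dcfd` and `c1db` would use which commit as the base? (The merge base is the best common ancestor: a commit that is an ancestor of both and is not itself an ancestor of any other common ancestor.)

Ancestors of dcfd: {4aa8, be56, dcfd}.
Ancestors of c1db: {4aa8, be56, c1db, db5c}.
Common ancestors: {4aa8, be56}.
Among these, be56 is not an ancestor of any other common ancestor — it is the merge base.

be56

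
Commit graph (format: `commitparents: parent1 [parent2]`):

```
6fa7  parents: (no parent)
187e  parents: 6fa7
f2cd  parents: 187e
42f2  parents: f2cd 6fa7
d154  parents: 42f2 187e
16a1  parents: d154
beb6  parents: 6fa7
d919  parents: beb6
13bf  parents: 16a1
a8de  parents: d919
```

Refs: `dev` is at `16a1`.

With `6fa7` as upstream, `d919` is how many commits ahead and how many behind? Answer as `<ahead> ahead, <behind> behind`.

Reachable from d919: {6fa7, beb6, d919}.
Reachable from 6fa7: {6fa7}.
Only in d919's history (ahead): {beb6, d919} — 2.
Only in 6fa7's history (behind): {} — 0.

2 ahead, 0 behind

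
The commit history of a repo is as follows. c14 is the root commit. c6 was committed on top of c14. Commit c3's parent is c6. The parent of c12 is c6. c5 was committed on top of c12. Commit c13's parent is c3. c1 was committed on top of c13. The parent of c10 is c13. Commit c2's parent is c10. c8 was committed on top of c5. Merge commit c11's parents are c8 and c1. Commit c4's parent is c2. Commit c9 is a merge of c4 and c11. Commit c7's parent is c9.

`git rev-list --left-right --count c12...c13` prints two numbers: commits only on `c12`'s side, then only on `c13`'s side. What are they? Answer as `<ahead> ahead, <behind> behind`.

1 ahead, 2 behind

Reachable from c12: {c12, c14, c6}.
Reachable from c13: {c13, c14, c3, c6}.
Only in c12's history (ahead): {c12} — 1.
Only in c13's history (behind): {c13, c3} — 2.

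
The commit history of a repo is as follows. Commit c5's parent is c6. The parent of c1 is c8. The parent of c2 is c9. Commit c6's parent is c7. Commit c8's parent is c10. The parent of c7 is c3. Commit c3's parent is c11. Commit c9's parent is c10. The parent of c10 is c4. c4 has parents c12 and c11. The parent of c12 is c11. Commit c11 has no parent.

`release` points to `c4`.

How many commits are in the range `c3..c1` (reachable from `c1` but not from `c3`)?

5

Reachable from c1: {c1, c10, c11, c12, c4, c8}.
Reachable from c3: {c11, c3}.
In c1's history but not c3's: {c1, c10, c12, c4, c8} — 5 commits.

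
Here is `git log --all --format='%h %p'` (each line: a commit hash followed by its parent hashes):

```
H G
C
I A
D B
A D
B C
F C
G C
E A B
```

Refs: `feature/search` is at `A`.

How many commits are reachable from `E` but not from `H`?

4

Reachable from E: {A, B, C, D, E}.
Reachable from H: {C, G, H}.
In E's history but not H's: {A, B, D, E} — 4 commits.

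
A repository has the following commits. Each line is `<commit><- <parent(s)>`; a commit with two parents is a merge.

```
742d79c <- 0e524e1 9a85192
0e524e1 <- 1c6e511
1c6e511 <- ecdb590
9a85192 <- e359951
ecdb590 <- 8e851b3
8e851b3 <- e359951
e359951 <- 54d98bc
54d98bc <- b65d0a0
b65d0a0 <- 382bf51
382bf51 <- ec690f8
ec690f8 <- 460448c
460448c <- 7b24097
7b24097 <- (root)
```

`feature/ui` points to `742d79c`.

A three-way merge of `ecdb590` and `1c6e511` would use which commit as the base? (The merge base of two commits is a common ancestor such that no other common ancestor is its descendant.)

ecdb590

Ancestors of ecdb590: {382bf51, 460448c, 54d98bc, 7b24097, 8e851b3, b65d0a0, e359951, ec690f8, ecdb590}.
Ancestors of 1c6e511: {1c6e511, 382bf51, 460448c, 54d98bc, 7b24097, 8e851b3, b65d0a0, e359951, ec690f8, ecdb590}.
Common ancestors: {382bf51, 460448c, 54d98bc, 7b24097, 8e851b3, b65d0a0, e359951, ec690f8, ecdb590}.
Among these, ecdb590 is not an ancestor of any other common ancestor — it is the merge base.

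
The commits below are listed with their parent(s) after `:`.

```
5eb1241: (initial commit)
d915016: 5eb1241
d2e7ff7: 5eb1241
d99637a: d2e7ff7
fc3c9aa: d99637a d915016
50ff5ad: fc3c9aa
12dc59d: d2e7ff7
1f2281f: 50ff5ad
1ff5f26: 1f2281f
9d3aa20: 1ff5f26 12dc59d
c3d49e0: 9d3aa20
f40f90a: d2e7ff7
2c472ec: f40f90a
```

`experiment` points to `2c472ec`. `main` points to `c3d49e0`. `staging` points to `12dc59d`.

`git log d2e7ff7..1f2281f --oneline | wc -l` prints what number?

Reachable from 1f2281f: {1f2281f, 50ff5ad, 5eb1241, d2e7ff7, d915016, d99637a, fc3c9aa}.
Reachable from d2e7ff7: {5eb1241, d2e7ff7}.
In 1f2281f's history but not d2e7ff7's: {1f2281f, 50ff5ad, d915016, d99637a, fc3c9aa} — 5 commits.

5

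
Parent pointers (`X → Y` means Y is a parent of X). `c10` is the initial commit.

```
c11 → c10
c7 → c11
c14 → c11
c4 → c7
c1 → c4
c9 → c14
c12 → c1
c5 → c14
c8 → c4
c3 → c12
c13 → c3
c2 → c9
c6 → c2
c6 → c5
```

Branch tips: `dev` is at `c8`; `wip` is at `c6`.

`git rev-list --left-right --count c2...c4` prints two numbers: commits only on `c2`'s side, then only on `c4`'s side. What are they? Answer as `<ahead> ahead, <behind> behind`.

Reachable from c2: {c10, c11, c14, c2, c9}.
Reachable from c4: {c10, c11, c4, c7}.
Only in c2's history (ahead): {c14, c2, c9} — 3.
Only in c4's history (behind): {c4, c7} — 2.

3 ahead, 2 behind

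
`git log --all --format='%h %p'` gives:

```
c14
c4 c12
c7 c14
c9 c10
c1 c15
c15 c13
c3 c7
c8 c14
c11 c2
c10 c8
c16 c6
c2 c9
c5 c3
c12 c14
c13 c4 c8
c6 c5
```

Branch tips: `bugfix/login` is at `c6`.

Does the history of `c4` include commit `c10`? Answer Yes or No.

No

Ancestors of c4: {c12, c14, c4}.
c10 is not in that set, so it is not an ancestor of c4.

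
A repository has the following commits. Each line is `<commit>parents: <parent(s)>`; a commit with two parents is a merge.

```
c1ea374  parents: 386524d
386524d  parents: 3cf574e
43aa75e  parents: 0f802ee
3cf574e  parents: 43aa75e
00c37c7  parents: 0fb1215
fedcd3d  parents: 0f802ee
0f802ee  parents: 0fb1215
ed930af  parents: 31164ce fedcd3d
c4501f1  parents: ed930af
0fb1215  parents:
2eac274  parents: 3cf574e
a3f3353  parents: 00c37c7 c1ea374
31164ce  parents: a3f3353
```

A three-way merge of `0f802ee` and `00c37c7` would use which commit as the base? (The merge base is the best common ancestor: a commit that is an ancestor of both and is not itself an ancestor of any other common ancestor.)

Ancestors of 0f802ee: {0f802ee, 0fb1215}.
Ancestors of 00c37c7: {00c37c7, 0fb1215}.
Common ancestors: {0fb1215}.
The only common ancestor is 0fb1215, so it is the merge base.

0fb1215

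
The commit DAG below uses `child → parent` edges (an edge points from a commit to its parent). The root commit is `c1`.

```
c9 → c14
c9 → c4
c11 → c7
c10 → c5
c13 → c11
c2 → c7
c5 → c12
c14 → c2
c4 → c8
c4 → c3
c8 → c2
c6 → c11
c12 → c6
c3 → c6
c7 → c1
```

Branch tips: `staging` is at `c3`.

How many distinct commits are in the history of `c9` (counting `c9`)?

Walking parent pointers from c9: reachable set = {c1, c11, c14, c2, c3, c4, c6, c7, c8, c9}.
That is 10 commits.

10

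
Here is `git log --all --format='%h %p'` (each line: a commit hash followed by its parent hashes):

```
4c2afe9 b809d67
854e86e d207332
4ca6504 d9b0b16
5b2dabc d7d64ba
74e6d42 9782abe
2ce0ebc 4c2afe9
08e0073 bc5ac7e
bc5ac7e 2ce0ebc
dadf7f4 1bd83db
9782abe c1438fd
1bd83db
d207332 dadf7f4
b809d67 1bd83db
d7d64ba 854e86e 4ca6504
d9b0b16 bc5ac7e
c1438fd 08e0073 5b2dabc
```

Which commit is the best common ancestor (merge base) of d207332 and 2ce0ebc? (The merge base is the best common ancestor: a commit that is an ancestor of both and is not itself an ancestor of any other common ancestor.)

Ancestors of d207332: {1bd83db, d207332, dadf7f4}.
Ancestors of 2ce0ebc: {1bd83db, 2ce0ebc, 4c2afe9, b809d67}.
Common ancestors: {1bd83db}.
The only common ancestor is 1bd83db, so it is the merge base.

1bd83db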